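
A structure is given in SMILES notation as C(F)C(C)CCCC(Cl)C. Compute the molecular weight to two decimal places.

166.66 g/mol

Atom tally by fragment:
  FCH2 → C:1 H:2 F:1
  CH(CH3) → C:2 H:4
  CH2 → C:1 H:2
  CH2 → C:1 H:2
  CH2 → C:1 H:2
  CH(Cl) → C:1 H:1 Cl:1
  CH3 → C:1 H:3
Element totals:
  C: 8
  H: 16
  Cl: 1
  F: 1
Molecular formula: C8H16ClF.
  M = 8(12.011) + 16(1.008) + 35.45 + 18.998
    = 96.088 + 16.128 + 35.450 + 18.998 = 166.664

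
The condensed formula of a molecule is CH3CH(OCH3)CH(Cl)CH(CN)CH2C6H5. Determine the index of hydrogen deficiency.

6

Element totals:
  C: 13
  H: 16
  Cl: 1
  N: 1
  O: 1
Molecular formula: C13H16ClNO.
DoU = (2C + 2 + N − H − X) / 2 = (2·13 + 2 + 1 − 16 − 1) / 2 = 6.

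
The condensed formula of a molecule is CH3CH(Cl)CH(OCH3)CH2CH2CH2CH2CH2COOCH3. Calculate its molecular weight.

Atom tally by fragment:
  CH3 → C:1 H:3
  CH(Cl) → C:1 H:1 Cl:1
  CH(OCH3) → C:2 H:4 O:1
  CH2 → C:1 H:2
  CH2 → C:1 H:2
  CH2 → C:1 H:2
  CH2 → C:1 H:2
  CH2COOCH3 → C:3 H:5 O:2
Element totals:
  C: 11
  H: 21
  Cl: 1
  O: 3
Molecular formula: C11H21ClO3.
  M = 11(12.011) + 21(1.008) + 35.45 + 3(15.999)
    = 132.121 + 21.168 + 35.450 + 47.997 = 236.736

236.74 g/mol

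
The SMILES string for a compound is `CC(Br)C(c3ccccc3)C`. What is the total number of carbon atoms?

Atom tally by fragment:
  CH3 → C:1 H:3
  CH(Br) → C:1 H:1 Br:1
  CH(C6H5) → C:7 H:6
  CH3 → C:1 H:3
Element totals:
  C: 10
  H: 13
  Br: 1

10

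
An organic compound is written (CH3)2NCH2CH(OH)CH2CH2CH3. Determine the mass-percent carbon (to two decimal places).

64.07%

Atom tally by fragment:
  (CH3)2NCH2 → C:3 H:8 N:1
  CH(OH) → C:1 H:2 O:1
  CH2 → C:1 H:2
  CH2 → C:1 H:2
  CH3 → C:1 H:3
Element totals:
  C: 7
  H: 17
  N: 1
  O: 1
Molecular formula: C7H17NO.
Molar mass = 131.219 g/mol.
Mass from C: 7 × 12.011 = 84.077 g/mol.
%C = 84.077 / 131.219 × 100 = 64.07%.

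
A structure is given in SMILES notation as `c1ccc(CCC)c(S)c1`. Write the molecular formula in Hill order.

Atom tally by fragment:
  benzene ring core → C:6 H:6
  (− 2 ring H displaced by substituents)
  + CH2CH2CH3 → C:3 H:7
  + SH → S:1 H:1
Element totals:
  C: 9
  H: 12
  S: 1

C9H12S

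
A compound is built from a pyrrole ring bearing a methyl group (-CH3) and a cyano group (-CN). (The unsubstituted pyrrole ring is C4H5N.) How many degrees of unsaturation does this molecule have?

5

Atom tally by fragment:
  pyrrole ring core → C:4 H:5 N:1
  (− 2 ring H displaced by substituents)
  + CH3 → C:1 H:3
  + CN → C:1 N:1
Element totals:
  C: 6
  H: 6
  N: 2
Molecular formula: C6H6N2.
DoU = (2C + 2 + N − H − X) / 2 = (2·6 + 2 + 2 − 6 − 0) / 2 = 5.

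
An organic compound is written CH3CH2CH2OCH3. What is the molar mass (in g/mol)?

74.12 g/mol

Atom tally by fragment:
  CH3 → C:1 H:3
  CH2 → C:1 H:2
  CH2OCH3 → C:2 H:5 O:1
Element totals:
  C: 4
  H: 10
  O: 1
Molecular formula: C4H10O.
  M = 4(12.011) + 10(1.008) + 15.999
    = 48.044 + 10.080 + 15.999 = 74.123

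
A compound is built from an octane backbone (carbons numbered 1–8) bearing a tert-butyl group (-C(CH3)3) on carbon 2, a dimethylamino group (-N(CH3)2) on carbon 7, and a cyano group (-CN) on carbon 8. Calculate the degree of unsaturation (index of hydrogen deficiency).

2

Atom tally by fragment:
  CH3 → C:1 H:3
  CH(C(CH3)3) → C:5 H:10
  CH2 → C:1 H:2
  CH2 → C:1 H:2
  CH2 → C:1 H:2
  CH2 → C:1 H:2
  CH(N(CH3)2) → C:3 H:7 N:1
  CH2CN → C:2 H:2 N:1
Element totals:
  C: 15
  H: 30
  N: 2
Molecular formula: C15H30N2.
DoU = (2C + 2 + N − H − X) / 2 = (2·15 + 2 + 2 − 30 − 0) / 2 = 2.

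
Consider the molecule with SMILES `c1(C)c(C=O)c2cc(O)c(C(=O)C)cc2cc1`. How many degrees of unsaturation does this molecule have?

9

Atom tally by fragment:
  naphthalene ring system core → C:10 H:8
  (− 4 ring H displaced by substituents)
  + CH3 → C:1 H:3
  + CHO → C:1 H:1 O:1
  + OH → O:1 H:1
  + COCH3 → C:2 H:3 O:1
Element totals:
  C: 14
  H: 12
  O: 3
Molecular formula: C14H12O3.
DoU = (2C + 2 + N − H − X) / 2 = (2·14 + 2 + 0 − 12 − 0) / 2 = 9.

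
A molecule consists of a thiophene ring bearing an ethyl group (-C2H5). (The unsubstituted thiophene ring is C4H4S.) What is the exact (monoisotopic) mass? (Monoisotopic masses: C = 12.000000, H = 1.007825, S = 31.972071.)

112.0347

Atom tally by fragment:
  thiophene ring core → C:4 H:4 S:1
  (− 1 ring H displaced by substituents)
  + C2H5 → C:2 H:5
Element totals:
  C: 6
  H: 8
  S: 1
Molecular formula: C6H8S.
  M = 6(12.0) + 8(1.007825) + 31.972071
    = 72.000000 + 8.062600 + 31.972071 = 112.034671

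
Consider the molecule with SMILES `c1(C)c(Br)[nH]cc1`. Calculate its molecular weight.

160.01 g/mol

Atom tally by fragment:
  pyrrole ring core → C:4 H:5 N:1
  (− 2 ring H displaced by substituents)
  + CH3 → C:1 H:3
  + Br → Br:1
Element totals:
  C: 5
  H: 6
  Br: 1
  N: 1
Molecular formula: C5H6BrN.
  M = 5(12.011) + 6(1.008) + 79.904 + 14.007
    = 60.055 + 6.048 + 79.904 + 14.007 = 160.014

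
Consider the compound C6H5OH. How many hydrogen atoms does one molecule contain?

6

Atom tally by fragment:
  benzene ring core → C:6 H:6
  (− 1 ring H displaced by substituents)
  + OH → O:1 H:1
Element totals:
  C: 6
  H: 6
  O: 1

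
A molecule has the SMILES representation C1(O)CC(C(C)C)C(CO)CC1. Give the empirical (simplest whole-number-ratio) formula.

C5H10O

Atom tally by fragment:
  cyclohexane ring core → C:6 H:12
  (− 3 ring H displaced by substituents)
  + OH → O:1 H:1
  + CH(CH3)2 → C:3 H:7
  + CH2OH → C:1 H:3 O:1
Element totals:
  C: 10
  H: 20
  O: 2
Molecular formula: C10H20O2.
gcd of subscripts = 2; dividing each by 2:
  C: 10/2 = 5
  H: 20/2 = 10
  O: 2/2 = 1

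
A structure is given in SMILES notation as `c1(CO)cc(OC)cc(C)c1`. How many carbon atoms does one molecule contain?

9

Atom tally by fragment:
  benzene ring core → C:6 H:6
  (− 3 ring H displaced by substituents)
  + CH2OH → C:1 H:3 O:1
  + OCH3 → C:1 H:3 O:1
  + CH3 → C:1 H:3
Element totals:
  C: 9
  H: 12
  O: 2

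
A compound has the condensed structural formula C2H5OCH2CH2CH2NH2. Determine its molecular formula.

Atom tally by fragment:
  C2H5OCH2 → C:3 H:7 O:1
  CH2 → C:1 H:2
  CH2NH2 → C:1 H:4 N:1
Element totals:
  C: 5
  H: 13
  N: 1
  O: 1

C5H13NO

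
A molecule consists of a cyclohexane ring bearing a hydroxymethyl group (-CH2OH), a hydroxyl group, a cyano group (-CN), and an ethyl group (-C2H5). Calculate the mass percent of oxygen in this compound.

17.46%

Atom tally by fragment:
  cyclohexane ring core → C:6 H:12
  (− 4 ring H displaced by substituents)
  + CH2OH → C:1 H:3 O:1
  + OH → O:1 H:1
  + CN → C:1 N:1
  + C2H5 → C:2 H:5
Element totals:
  C: 10
  H: 17
  N: 1
  O: 2
Molecular formula: C10H17NO2.
Molar mass = 183.251 g/mol.
Mass from O: 2 × 15.999 = 31.998 g/mol.
%O = 31.998 / 183.251 × 100 = 17.46%.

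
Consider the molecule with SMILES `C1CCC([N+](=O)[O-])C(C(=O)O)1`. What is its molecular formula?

C6H9NO4

Atom tally by fragment:
  cyclopentane ring core → C:5 H:10
  (− 2 ring H displaced by substituents)
  + NO2 → N:1 O:2
  + COOH → C:1 H:1 O:2
Element totals:
  C: 6
  H: 9
  N: 1
  O: 4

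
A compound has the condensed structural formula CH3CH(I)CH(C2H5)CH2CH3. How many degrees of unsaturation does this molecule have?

Atom tally by fragment:
  CH3 → C:1 H:3
  CH(I) → C:1 H:1 I:1
  CH(C2H5) → C:3 H:6
  CH2 → C:1 H:2
  CH3 → C:1 H:3
Element totals:
  C: 7
  H: 15
  I: 1
Molecular formula: C7H15I.
DoU = (2C + 2 + N − H − X) / 2 = (2·7 + 2 + 0 − 15 − 1) / 2 = 0.

0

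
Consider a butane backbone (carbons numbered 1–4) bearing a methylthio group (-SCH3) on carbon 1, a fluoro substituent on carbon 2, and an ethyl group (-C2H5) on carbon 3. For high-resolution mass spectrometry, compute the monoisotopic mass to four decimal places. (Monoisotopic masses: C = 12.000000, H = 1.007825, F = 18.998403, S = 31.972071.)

Atom tally by fragment:
  CH3SCH2 → C:2 H:5 S:1
  CH(F) → C:1 H:1 F:1
  CH(C2H5) → C:3 H:6
  CH3 → C:1 H:3
Element totals:
  C: 7
  H: 15
  F: 1
  S: 1
Molecular formula: C7H15FS.
  M = 7(12.0) + 15(1.007825) + 18.998403 + 31.972071
    = 84.000000 + 15.117375 + 18.998403 + 31.972071 = 150.087849

150.0878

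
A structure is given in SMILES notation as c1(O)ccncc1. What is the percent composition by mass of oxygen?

Atom tally by fragment:
  pyridine ring core → C:5 H:5 N:1
  (− 1 ring H displaced by substituents)
  + OH → O:1 H:1
Element totals:
  C: 5
  H: 5
  N: 1
  O: 1
Molecular formula: C5H5NO.
Molar mass = 95.101 g/mol.
Mass from O: 1 × 15.999 = 15.999 g/mol.
%O = 15.999 / 95.101 × 100 = 16.82%.

16.82%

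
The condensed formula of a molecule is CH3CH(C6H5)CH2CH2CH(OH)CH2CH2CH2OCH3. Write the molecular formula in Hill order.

C15H24O2

Element totals:
  C: 15
  H: 24
  O: 2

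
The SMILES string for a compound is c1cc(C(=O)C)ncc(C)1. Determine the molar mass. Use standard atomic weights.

135.17 g/mol

Atom tally by fragment:
  pyridine ring core → C:5 H:5 N:1
  (− 2 ring H displaced by substituents)
  + COCH3 → C:2 H:3 O:1
  + CH3 → C:1 H:3
Element totals:
  C: 8
  H: 9
  N: 1
  O: 1
Molecular formula: C8H9NO.
  M = 8(12.011) + 9(1.008) + 14.007 + 15.999
    = 96.088 + 9.072 + 14.007 + 15.999 = 135.166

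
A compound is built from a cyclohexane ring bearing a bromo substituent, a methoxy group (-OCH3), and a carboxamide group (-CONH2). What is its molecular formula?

Atom tally by fragment:
  cyclohexane ring core → C:6 H:12
  (− 3 ring H displaced by substituents)
  + Br → Br:1
  + OCH3 → C:1 H:3 O:1
  + CONH2 → C:1 H:2 O:1 N:1
Element totals:
  C: 8
  H: 14
  Br: 1
  N: 1
  O: 2

C8H14BrNO2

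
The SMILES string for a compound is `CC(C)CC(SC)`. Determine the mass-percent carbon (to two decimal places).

60.95%

Atom tally by fragment:
  CH3 → C:1 H:3
  CH(CH3) → C:2 H:4
  CH2 → C:1 H:2
  CH2SCH3 → C:2 H:5 S:1
Element totals:
  C: 6
  H: 14
  S: 1
Molecular formula: C6H14S.
Molar mass = 118.238 g/mol.
Mass from C: 6 × 12.011 = 72.066 g/mol.
%C = 72.066 / 118.238 × 100 = 60.95%.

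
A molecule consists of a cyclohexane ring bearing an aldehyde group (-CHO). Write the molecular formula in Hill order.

C7H12O

Atom tally by fragment:
  cyclohexane ring core → C:6 H:12
  (− 1 ring H displaced by substituents)
  + CHO → C:1 H:1 O:1
Element totals:
  C: 7
  H: 12
  O: 1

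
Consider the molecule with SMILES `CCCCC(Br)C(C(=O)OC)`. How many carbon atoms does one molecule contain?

8

Atom tally by fragment:
  CH3 → C:1 H:3
  CH2 → C:1 H:2
  CH2 → C:1 H:2
  CH2 → C:1 H:2
  CH(Br) → C:1 H:1 Br:1
  CH2COOCH3 → C:3 H:5 O:2
Element totals:
  C: 8
  H: 15
  Br: 1
  O: 2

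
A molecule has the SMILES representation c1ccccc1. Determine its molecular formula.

C6H6

Atom tally by fragment:
  benzene ring core → C:6 H:6
Element totals:
  C: 6
  H: 6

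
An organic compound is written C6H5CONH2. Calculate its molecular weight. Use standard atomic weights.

121.14 g/mol

Atom tally by fragment:
  benzene ring core → C:6 H:6
  (− 1 ring H displaced by substituents)
  + CONH2 → C:1 H:2 O:1 N:1
Element totals:
  C: 7
  H: 7
  N: 1
  O: 1
Molecular formula: C7H7NO.
  M = 7(12.011) + 7(1.008) + 14.007 + 15.999
    = 84.077 + 7.056 + 14.007 + 15.999 = 121.139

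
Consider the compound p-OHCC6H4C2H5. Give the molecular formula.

C9H10O

Atom tally by fragment:
  benzene ring core → C:6 H:6
  (− 2 ring H displaced by substituents)
  + CHO → C:1 H:1 O:1
  + C2H5 → C:2 H:5
Element totals:
  C: 9
  H: 10
  O: 1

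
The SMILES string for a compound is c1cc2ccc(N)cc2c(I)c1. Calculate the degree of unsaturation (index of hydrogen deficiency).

7

Atom tally by fragment:
  naphthalene ring system core → C:10 H:8
  (− 2 ring H displaced by substituents)
  + NH2 → N:1 H:2
  + I → I:1
Element totals:
  C: 10
  H: 8
  I: 1
  N: 1
Molecular formula: C10H8IN.
DoU = (2C + 2 + N − H − X) / 2 = (2·10 + 2 + 1 − 8 − 1) / 2 = 7.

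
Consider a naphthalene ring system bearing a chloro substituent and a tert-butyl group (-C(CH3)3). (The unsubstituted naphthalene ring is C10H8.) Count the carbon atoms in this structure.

14

Atom tally by fragment:
  naphthalene ring system core → C:10 H:8
  (− 2 ring H displaced by substituents)
  + Cl → Cl:1
  + C(CH3)3 → C:4 H:9
Element totals:
  C: 14
  H: 15
  Cl: 1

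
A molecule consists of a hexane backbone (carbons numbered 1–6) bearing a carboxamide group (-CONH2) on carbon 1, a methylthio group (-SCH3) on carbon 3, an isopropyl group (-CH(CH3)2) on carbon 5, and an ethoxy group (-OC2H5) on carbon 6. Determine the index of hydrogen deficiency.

Atom tally by fragment:
  H2NOCCH2 → C:2 H:4 O:1 N:1
  CH2 → C:1 H:2
  CH(SCH3) → C:2 H:4 S:1
  CH2 → C:1 H:2
  CH(CH(CH3)2) → C:4 H:8
  CH2OC2H5 → C:3 H:7 O:1
Element totals:
  C: 13
  H: 27
  N: 1
  O: 2
  S: 1
Molecular formula: C13H27NO2S.
DoU = (2C + 2 + N − H − X) / 2 = (2·13 + 2 + 1 − 27 − 0) / 2 = 1.

1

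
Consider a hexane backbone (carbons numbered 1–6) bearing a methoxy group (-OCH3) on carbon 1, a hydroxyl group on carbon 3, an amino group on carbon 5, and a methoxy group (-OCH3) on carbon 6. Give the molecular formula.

C8H19NO3

Atom tally by fragment:
  CH3OCH2 → C:2 H:5 O:1
  CH2 → C:1 H:2
  CH(OH) → C:1 H:2 O:1
  CH2 → C:1 H:2
  CH(NH2) → C:1 H:3 N:1
  CH2OCH3 → C:2 H:5 O:1
Element totals:
  C: 8
  H: 19
  N: 1
  O: 3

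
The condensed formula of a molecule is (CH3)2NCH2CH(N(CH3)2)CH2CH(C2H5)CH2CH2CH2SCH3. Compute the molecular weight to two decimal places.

260.48 g/mol

Element totals:
  C: 14
  H: 32
  N: 2
  S: 1
Molecular formula: C14H32N2S.
  M = 14(12.011) + 32(1.008) + 2(14.007) + 32.06
    = 168.154 + 32.256 + 28.014 + 32.060 = 260.484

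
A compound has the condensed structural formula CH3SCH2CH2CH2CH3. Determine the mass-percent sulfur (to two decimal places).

30.76%

Atom tally by fragment:
  CH3SCH2 → C:2 H:5 S:1
  CH2 → C:1 H:2
  CH2 → C:1 H:2
  CH3 → C:1 H:3
Element totals:
  C: 5
  H: 12
  S: 1
Molecular formula: C5H12S.
Molar mass = 104.211 g/mol.
Mass from S: 1 × 32.06 = 32.060 g/mol.
%S = 32.060 / 104.211 × 100 = 30.76%.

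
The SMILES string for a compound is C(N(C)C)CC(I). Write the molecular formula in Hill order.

Atom tally by fragment:
  (CH3)2NCH2 → C:3 H:8 N:1
  CH2 → C:1 H:2
  CH2I → C:1 H:2 I:1
Element totals:
  C: 5
  H: 12
  I: 1
  N: 1

C5H12IN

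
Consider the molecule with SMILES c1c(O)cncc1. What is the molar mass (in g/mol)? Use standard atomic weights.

95.10 g/mol

Atom tally by fragment:
  pyridine ring core → C:5 H:5 N:1
  (− 1 ring H displaced by substituents)
  + OH → O:1 H:1
Element totals:
  C: 5
  H: 5
  N: 1
  O: 1
Molecular formula: C5H5NO.
  M = 5(12.011) + 5(1.008) + 14.007 + 15.999
    = 60.055 + 5.040 + 14.007 + 15.999 = 95.101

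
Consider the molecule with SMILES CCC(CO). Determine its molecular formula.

C4H10O

Atom tally by fragment:
  CH3 → C:1 H:3
  CH2 → C:1 H:2
  CH2CH2OH → C:2 H:5 O:1
Element totals:
  C: 4
  H: 10
  O: 1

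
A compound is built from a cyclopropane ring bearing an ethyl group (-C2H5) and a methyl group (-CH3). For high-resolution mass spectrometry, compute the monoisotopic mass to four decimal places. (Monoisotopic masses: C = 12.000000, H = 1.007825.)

Atom tally by fragment:
  cyclopropane ring core → C:3 H:6
  (− 2 ring H displaced by substituents)
  + C2H5 → C:2 H:5
  + CH3 → C:1 H:3
Element totals:
  C: 6
  H: 12
Molecular formula: C6H12.
  M = 6(12.0) + 12(1.007825)
    = 72.000000 + 12.093900 = 84.093900

84.0939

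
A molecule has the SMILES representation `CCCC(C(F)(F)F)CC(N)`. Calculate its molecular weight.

Atom tally by fragment:
  CH3 → C:1 H:3
  CH2 → C:1 H:2
  CH2 → C:1 H:2
  CH(CF3) → C:2 H:1 F:3
  CH2 → C:1 H:2
  CH2NH2 → C:1 H:4 N:1
Element totals:
  C: 7
  H: 14
  F: 3
  N: 1
Molecular formula: C7H14F3N.
  M = 7(12.011) + 14(1.008) + 3(18.998) + 14.007
    = 84.077 + 14.112 + 56.994 + 14.007 = 169.190

169.19 g/mol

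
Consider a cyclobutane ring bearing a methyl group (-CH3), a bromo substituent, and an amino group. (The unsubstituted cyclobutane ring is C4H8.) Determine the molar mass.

Atom tally by fragment:
  cyclobutane ring core → C:4 H:8
  (− 3 ring H displaced by substituents)
  + CH3 → C:1 H:3
  + Br → Br:1
  + NH2 → N:1 H:2
Element totals:
  C: 5
  H: 10
  Br: 1
  N: 1
Molecular formula: C5H10BrN.
  M = 5(12.011) + 10(1.008) + 79.904 + 14.007
    = 60.055 + 10.080 + 79.904 + 14.007 = 164.046

164.05 g/mol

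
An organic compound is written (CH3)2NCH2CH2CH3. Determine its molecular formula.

C5H13N

Atom tally by fragment:
  (CH3)2NCH2 → C:3 H:8 N:1
  CH2 → C:1 H:2
  CH3 → C:1 H:3
Element totals:
  C: 5
  H: 13
  N: 1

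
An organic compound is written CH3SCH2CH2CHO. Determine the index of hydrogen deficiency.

Atom tally by fragment:
  CH3SCH2 → C:2 H:5 S:1
  CH2CHO → C:2 H:3 O:1
Element totals:
  C: 4
  H: 8
  O: 1
  S: 1
Molecular formula: C4H8OS.
DoU = (2C + 2 + N − H − X) / 2 = (2·4 + 2 + 0 − 8 − 0) / 2 = 1.

1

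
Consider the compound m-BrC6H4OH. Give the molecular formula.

C6H5BrO

Element totals:
  C: 6
  H: 5
  Br: 1
  O: 1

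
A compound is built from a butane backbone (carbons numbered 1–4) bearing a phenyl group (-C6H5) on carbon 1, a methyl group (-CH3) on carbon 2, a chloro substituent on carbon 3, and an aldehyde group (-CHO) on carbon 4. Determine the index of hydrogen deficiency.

Atom tally by fragment:
  C6H5CH2 → C:7 H:7
  CH(CH3) → C:2 H:4
  CH(Cl) → C:1 H:1 Cl:1
  CH2CHO → C:2 H:3 O:1
Element totals:
  C: 12
  H: 15
  Cl: 1
  O: 1
Molecular formula: C12H15ClO.
DoU = (2C + 2 + N − H − X) / 2 = (2·12 + 2 + 0 − 15 − 1) / 2 = 5.

5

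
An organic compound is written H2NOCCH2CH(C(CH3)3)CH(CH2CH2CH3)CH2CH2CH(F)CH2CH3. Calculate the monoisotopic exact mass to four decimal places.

Element totals:
  C: 16
  H: 32
  F: 1
  N: 1
  O: 1
Molecular formula: C16H32FNO.
  M = 16(12.0) + 32(1.007825) + 18.998403 + 14.003074 + 15.994915
    = 192.000000 + 32.250400 + 18.998403 + 14.003074 + 15.994915 = 273.246792

273.2468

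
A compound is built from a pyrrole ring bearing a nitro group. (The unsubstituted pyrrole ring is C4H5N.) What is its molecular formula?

C4H4N2O2

Atom tally by fragment:
  pyrrole ring core → C:4 H:5 N:1
  (− 1 ring H displaced by substituents)
  + NO2 → N:1 O:2
Element totals:
  C: 4
  H: 4
  N: 2
  O: 2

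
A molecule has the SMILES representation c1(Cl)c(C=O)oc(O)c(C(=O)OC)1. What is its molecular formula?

Atom tally by fragment:
  furan ring core → C:4 H:4 O:1
  (− 4 ring H displaced by substituents)
  + Cl → Cl:1
  + CHO → C:1 H:1 O:1
  + OH → O:1 H:1
  + COOCH3 → C:2 H:3 O:2
Element totals:
  C: 7
  H: 5
  Cl: 1
  O: 5

C7H5ClO5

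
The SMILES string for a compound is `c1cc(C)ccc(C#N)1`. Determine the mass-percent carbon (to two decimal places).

82.02%

Atom tally by fragment:
  benzene ring core → C:6 H:6
  (− 2 ring H displaced by substituents)
  + CH3 → C:1 H:3
  + CN → C:1 N:1
Element totals:
  C: 8
  H: 7
  N: 1
Molecular formula: C8H7N.
Molar mass = 117.151 g/mol.
Mass from C: 8 × 12.011 = 96.088 g/mol.
%C = 96.088 / 117.151 × 100 = 82.02%.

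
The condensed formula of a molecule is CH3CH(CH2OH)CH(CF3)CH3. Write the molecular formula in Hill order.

Atom tally by fragment:
  CH3 → C:1 H:3
  CH(CH2OH) → C:2 H:4 O:1
  CH(CF3) → C:2 H:1 F:3
  CH3 → C:1 H:3
Element totals:
  C: 6
  H: 11
  F: 3
  O: 1

C6H11F3O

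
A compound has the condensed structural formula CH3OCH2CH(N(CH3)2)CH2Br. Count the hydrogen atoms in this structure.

Atom tally by fragment:
  CH3OCH2 → C:2 H:5 O:1
  CH(N(CH3)2) → C:3 H:7 N:1
  CH2Br → C:1 H:2 Br:1
Element totals:
  C: 6
  H: 14
  Br: 1
  N: 1
  O: 1

14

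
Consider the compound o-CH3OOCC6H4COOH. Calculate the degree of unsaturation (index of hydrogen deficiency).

6

Atom tally by fragment:
  benzene ring core → C:6 H:6
  (− 2 ring H displaced by substituents)
  + COOCH3 → C:2 H:3 O:2
  + COOH → C:1 H:1 O:2
Element totals:
  C: 9
  H: 8
  O: 4
Molecular formula: C9H8O4.
DoU = (2C + 2 + N − H − X) / 2 = (2·9 + 2 + 0 − 8 − 0) / 2 = 6.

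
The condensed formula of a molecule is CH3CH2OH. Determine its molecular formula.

C2H6O

Atom tally by fragment:
  CH3 → C:1 H:3
  CH2OH → C:1 H:3 O:1
Element totals:
  C: 2
  H: 6
  O: 1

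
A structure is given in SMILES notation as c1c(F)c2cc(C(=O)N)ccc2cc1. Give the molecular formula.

C11H8FNO

Atom tally by fragment:
  naphthalene ring system core → C:10 H:8
  (− 2 ring H displaced by substituents)
  + F → F:1
  + CONH2 → C:1 H:2 O:1 N:1
Element totals:
  C: 11
  H: 8
  F: 1
  N: 1
  O: 1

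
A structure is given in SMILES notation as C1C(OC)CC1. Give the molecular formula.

Atom tally by fragment:
  cyclobutane ring core → C:4 H:8
  (− 1 ring H displaced by substituents)
  + OCH3 → C:1 H:3 O:1
Element totals:
  C: 5
  H: 10
  O: 1

C5H10O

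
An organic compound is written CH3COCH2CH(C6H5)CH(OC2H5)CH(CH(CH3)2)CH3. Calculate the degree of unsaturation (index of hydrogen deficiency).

Atom tally by fragment:
  CH3COCH2 → C:3 H:5 O:1
  CH(C6H5) → C:7 H:6
  CH(OC2H5) → C:3 H:6 O:1
  CH(CH(CH3)2) → C:4 H:8
  CH3 → C:1 H:3
Element totals:
  C: 18
  H: 28
  O: 2
Molecular formula: C18H28O2.
DoU = (2C + 2 + N − H − X) / 2 = (2·18 + 2 + 0 − 28 − 0) / 2 = 5.

5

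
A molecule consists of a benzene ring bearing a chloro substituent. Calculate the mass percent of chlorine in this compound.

31.50%

Atom tally by fragment:
  benzene ring core → C:6 H:6
  (− 1 ring H displaced by substituents)
  + Cl → Cl:1
Element totals:
  C: 6
  H: 5
  Cl: 1
Molecular formula: C6H5Cl.
Molar mass = 112.556 g/mol.
Mass from Cl: 1 × 35.45 = 35.450 g/mol.
%Cl = 35.450 / 112.556 × 100 = 31.50%.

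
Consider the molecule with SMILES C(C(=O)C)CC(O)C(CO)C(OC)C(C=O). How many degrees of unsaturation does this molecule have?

Atom tally by fragment:
  CH3COCH2 → C:3 H:5 O:1
  CH2 → C:1 H:2
  CH(OH) → C:1 H:2 O:1
  CH(CH2OH) → C:2 H:4 O:1
  CH(OCH3) → C:2 H:4 O:1
  CH2CHO → C:2 H:3 O:1
Element totals:
  C: 11
  H: 20
  O: 5
Molecular formula: C11H20O5.
DoU = (2C + 2 + N − H − X) / 2 = (2·11 + 2 + 0 − 20 − 0) / 2 = 2.

2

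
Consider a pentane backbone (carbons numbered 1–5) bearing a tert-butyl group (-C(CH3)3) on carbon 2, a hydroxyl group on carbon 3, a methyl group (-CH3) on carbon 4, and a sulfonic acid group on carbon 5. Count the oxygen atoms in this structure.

Atom tally by fragment:
  CH3 → C:1 H:3
  CH(C(CH3)3) → C:5 H:10
  CH(OH) → C:1 H:2 O:1
  CH(CH3) → C:2 H:4
  CH2SO3H → C:1 H:3 S:1 O:3
Element totals:
  C: 10
  H: 22
  O: 4
  S: 1

4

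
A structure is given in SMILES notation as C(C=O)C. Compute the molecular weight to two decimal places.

Atom tally by fragment:
  OHCCH2 → C:2 H:3 O:1
  CH3 → C:1 H:3
Element totals:
  C: 3
  H: 6
  O: 1
Molecular formula: C3H6O.
  M = 3(12.011) + 6(1.008) + 15.999
    = 36.033 + 6.048 + 15.999 = 58.080

58.08 g/mol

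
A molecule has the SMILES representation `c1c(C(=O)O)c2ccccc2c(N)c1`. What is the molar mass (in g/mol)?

Atom tally by fragment:
  naphthalene ring system core → C:10 H:8
  (− 2 ring H displaced by substituents)
  + COOH → C:1 H:1 O:2
  + NH2 → N:1 H:2
Element totals:
  C: 11
  H: 9
  N: 1
  O: 2
Molecular formula: C11H9NO2.
  M = 11(12.011) + 9(1.008) + 14.007 + 2(15.999)
    = 132.121 + 9.072 + 14.007 + 31.998 = 187.198

187.20 g/mol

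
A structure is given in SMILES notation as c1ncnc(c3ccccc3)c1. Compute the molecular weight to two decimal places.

Atom tally by fragment:
  pyrimidine ring core → C:4 H:4 N:2
  (− 1 ring H displaced by substituents)
  + C6H5 → C:6 H:5
Element totals:
  C: 10
  H: 8
  N: 2
Molecular formula: C10H8N2.
  M = 10(12.011) + 8(1.008) + 2(14.007)
    = 120.110 + 8.064 + 28.014 = 156.188

156.19 g/mol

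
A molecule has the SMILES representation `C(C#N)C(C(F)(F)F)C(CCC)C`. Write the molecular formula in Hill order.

C9H14F3N

Atom tally by fragment:
  NCCH2 → C:2 H:2 N:1
  CH(CF3) → C:2 H:1 F:3
  CH(CH2CH2CH3) → C:4 H:8
  CH3 → C:1 H:3
Element totals:
  C: 9
  H: 14
  F: 3
  N: 1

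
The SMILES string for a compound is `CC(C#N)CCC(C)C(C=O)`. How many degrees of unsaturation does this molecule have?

Atom tally by fragment:
  CH3 → C:1 H:3
  CH(CN) → C:2 H:1 N:1
  CH2 → C:1 H:2
  CH2 → C:1 H:2
  CH(CH3) → C:2 H:4
  CH2CHO → C:2 H:3 O:1
Element totals:
  C: 9
  H: 15
  N: 1
  O: 1
Molecular formula: C9H15NO.
DoU = (2C + 2 + N − H − X) / 2 = (2·9 + 2 + 1 − 15 − 0) / 2 = 3.

3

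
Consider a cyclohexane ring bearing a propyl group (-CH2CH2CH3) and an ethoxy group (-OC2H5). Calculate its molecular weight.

Atom tally by fragment:
  cyclohexane ring core → C:6 H:12
  (− 2 ring H displaced by substituents)
  + CH2CH2CH3 → C:3 H:7
  + OC2H5 → C:2 H:5 O:1
Element totals:
  C: 11
  H: 22
  O: 1
Molecular formula: C11H22O.
  M = 11(12.011) + 22(1.008) + 15.999
    = 132.121 + 22.176 + 15.999 = 170.296

170.30 g/mol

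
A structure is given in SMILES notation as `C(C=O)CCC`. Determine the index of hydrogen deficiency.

1

Atom tally by fragment:
  OHCCH2 → C:2 H:3 O:1
  CH2 → C:1 H:2
  CH2 → C:1 H:2
  CH3 → C:1 H:3
Element totals:
  C: 5
  H: 10
  O: 1
Molecular formula: C5H10O.
DoU = (2C + 2 + N − H − X) / 2 = (2·5 + 2 + 0 − 10 − 0) / 2 = 1.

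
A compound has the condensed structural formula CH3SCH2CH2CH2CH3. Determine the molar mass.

Element totals:
  C: 5
  H: 12
  S: 1
Molecular formula: C5H12S.
  M = 5(12.011) + 12(1.008) + 32.06
    = 60.055 + 12.096 + 32.060 = 104.211

104.21 g/mol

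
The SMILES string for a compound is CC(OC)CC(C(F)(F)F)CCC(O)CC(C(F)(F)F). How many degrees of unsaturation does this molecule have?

Atom tally by fragment:
  CH3 → C:1 H:3
  CH(OCH3) → C:2 H:4 O:1
  CH2 → C:1 H:2
  CH(CF3) → C:2 H:1 F:3
  CH2 → C:1 H:2
  CH2 → C:1 H:2
  CH(OH) → C:1 H:2 O:1
  CH2 → C:1 H:2
  CH2CF3 → C:2 H:2 F:3
Element totals:
  C: 12
  H: 20
  F: 6
  O: 2
Molecular formula: C12H20F6O2.
DoU = (2C + 2 + N − H − X) / 2 = (2·12 + 2 + 0 − 20 − 6) / 2 = 0.

0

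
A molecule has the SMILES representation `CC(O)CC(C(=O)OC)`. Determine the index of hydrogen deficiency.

1

Atom tally by fragment:
  CH3 → C:1 H:3
  CH(OH) → C:1 H:2 O:1
  CH2 → C:1 H:2
  CH2COOCH3 → C:3 H:5 O:2
Element totals:
  C: 6
  H: 12
  O: 3
Molecular formula: C6H12O3.
DoU = (2C + 2 + N − H − X) / 2 = (2·6 + 2 + 0 − 12 − 0) / 2 = 1.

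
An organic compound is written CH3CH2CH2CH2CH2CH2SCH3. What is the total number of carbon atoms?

Element totals:
  C: 7
  H: 16
  S: 1

7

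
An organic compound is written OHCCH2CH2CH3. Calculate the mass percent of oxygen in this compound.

22.19%

Element totals:
  C: 4
  H: 8
  O: 1
Molecular formula: C4H8O.
Molar mass = 72.107 g/mol.
Mass from O: 1 × 15.999 = 15.999 g/mol.
%O = 15.999 / 72.107 × 100 = 22.19%.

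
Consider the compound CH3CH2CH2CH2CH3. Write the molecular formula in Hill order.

C5H12

Element totals:
  C: 5
  H: 12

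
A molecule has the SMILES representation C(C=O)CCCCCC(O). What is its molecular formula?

C8H16O2

Atom tally by fragment:
  OHCCH2 → C:2 H:3 O:1
  CH2 → C:1 H:2
  CH2 → C:1 H:2
  CH2 → C:1 H:2
  CH2 → C:1 H:2
  CH2 → C:1 H:2
  CH2OH → C:1 H:3 O:1
Element totals:
  C: 8
  H: 16
  O: 2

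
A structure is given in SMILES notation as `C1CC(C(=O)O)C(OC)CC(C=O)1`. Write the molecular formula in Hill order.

C9H14O4

Atom tally by fragment:
  cyclohexane ring core → C:6 H:12
  (− 3 ring H displaced by substituents)
  + COOH → C:1 H:1 O:2
  + OCH3 → C:1 H:3 O:1
  + CHO → C:1 H:1 O:1
Element totals:
  C: 9
  H: 14
  O: 4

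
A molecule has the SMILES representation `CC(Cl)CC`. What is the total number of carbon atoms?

4

Atom tally by fragment:
  CH3 → C:1 H:3
  CH(Cl) → C:1 H:1 Cl:1
  CH2 → C:1 H:2
  CH3 → C:1 H:3
Element totals:
  C: 4
  H: 9
  Cl: 1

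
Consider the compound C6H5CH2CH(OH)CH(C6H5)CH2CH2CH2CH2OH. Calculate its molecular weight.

Element totals:
  C: 19
  H: 24
  O: 2
Molecular formula: C19H24O2.
  M = 19(12.011) + 24(1.008) + 2(15.999)
    = 228.209 + 24.192 + 31.998 = 284.399

284.40 g/mol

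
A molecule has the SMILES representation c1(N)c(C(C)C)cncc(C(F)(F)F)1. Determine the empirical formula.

Atom tally by fragment:
  pyridine ring core → C:5 H:5 N:1
  (− 3 ring H displaced by substituents)
  + NH2 → N:1 H:2
  + CH(CH3)2 → C:3 H:7
  + CF3 → C:1 F:3
Element totals:
  C: 9
  H: 11
  F: 3
  N: 2
Molecular formula: C9H11F3N2.
gcd of subscripts (9, 3, 11, 2) = 1, so the empirical formula equals the molecular formula.

C9H11F3N2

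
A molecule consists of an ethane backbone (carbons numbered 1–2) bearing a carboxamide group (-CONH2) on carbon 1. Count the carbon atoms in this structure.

3

Atom tally by fragment:
  H2NOCCH2 → C:2 H:4 O:1 N:1
  CH3 → C:1 H:3
Element totals:
  C: 3
  H: 7
  N: 1
  O: 1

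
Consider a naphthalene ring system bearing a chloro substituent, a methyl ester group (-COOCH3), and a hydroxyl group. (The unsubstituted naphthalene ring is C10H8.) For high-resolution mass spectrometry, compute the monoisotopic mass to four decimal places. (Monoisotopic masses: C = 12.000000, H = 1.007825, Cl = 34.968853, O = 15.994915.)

236.0240

Atom tally by fragment:
  naphthalene ring system core → C:10 H:8
  (− 3 ring H displaced by substituents)
  + Cl → Cl:1
  + COOCH3 → C:2 H:3 O:2
  + OH → O:1 H:1
Element totals:
  C: 12
  H: 9
  Cl: 1
  O: 3
Molecular formula: C12H9ClO3.
  M = 12(12.0) + 9(1.007825) + 34.968853 + 3(15.994915)
    = 144.000000 + 9.070425 + 34.968853 + 47.984745 = 236.024023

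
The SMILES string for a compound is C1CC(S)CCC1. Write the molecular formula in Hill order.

Atom tally by fragment:
  cyclohexane ring core → C:6 H:12
  (− 1 ring H displaced by substituents)
  + SH → S:1 H:1
Element totals:
  C: 6
  H: 12
  S: 1

C6H12S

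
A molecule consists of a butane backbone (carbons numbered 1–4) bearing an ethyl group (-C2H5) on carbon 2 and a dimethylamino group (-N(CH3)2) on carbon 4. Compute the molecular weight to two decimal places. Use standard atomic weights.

Atom tally by fragment:
  CH3 → C:1 H:3
  CH(C2H5) → C:3 H:6
  CH2 → C:1 H:2
  CH2N(CH3)2 → C:3 H:8 N:1
Element totals:
  C: 8
  H: 19
  N: 1
Molecular formula: C8H19N.
  M = 8(12.011) + 19(1.008) + 14.007
    = 96.088 + 19.152 + 14.007 = 129.247

129.25 g/mol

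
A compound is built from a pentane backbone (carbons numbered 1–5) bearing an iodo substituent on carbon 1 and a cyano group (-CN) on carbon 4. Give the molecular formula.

Atom tally by fragment:
  ICH2 → C:1 H:2 I:1
  CH2 → C:1 H:2
  CH2 → C:1 H:2
  CH(CN) → C:2 H:1 N:1
  CH3 → C:1 H:3
Element totals:
  C: 6
  H: 10
  I: 1
  N: 1

C6H10IN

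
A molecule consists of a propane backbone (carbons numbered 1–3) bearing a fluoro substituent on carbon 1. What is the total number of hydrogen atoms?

Atom tally by fragment:
  FCH2 → C:1 H:2 F:1
  CH2 → C:1 H:2
  CH3 → C:1 H:3
Element totals:
  C: 3
  H: 7
  F: 1

7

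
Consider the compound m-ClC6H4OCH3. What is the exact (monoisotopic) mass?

Element totals:
  C: 7
  H: 7
  Cl: 1
  O: 1
Molecular formula: C7H7ClO.
  M = 7(12.0) + 7(1.007825) + 34.968853 + 15.994915
    = 84.000000 + 7.054775 + 34.968853 + 15.994915 = 142.018543

142.0185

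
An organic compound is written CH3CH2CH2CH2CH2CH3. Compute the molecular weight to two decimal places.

Element totals:
  C: 6
  H: 14
Molecular formula: C6H14.
  M = 6(12.011) + 14(1.008)
    = 72.066 + 14.112 = 86.178

86.18 g/mol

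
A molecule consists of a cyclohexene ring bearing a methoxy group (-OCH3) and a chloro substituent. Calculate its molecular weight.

146.61 g/mol

Atom tally by fragment:
  cyclohexene ring core → C:6 H:10
  (− 2 ring H displaced by substituents)
  + OCH3 → C:1 H:3 O:1
  + Cl → Cl:1
Element totals:
  C: 7
  H: 11
  Cl: 1
  O: 1
Molecular formula: C7H11ClO.
  M = 7(12.011) + 11(1.008) + 35.45 + 15.999
    = 84.077 + 11.088 + 35.450 + 15.999 = 146.614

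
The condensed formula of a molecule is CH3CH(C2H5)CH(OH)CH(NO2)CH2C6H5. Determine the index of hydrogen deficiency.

Atom tally by fragment:
  CH3 → C:1 H:3
  CH(C2H5) → C:3 H:6
  CH(OH) → C:1 H:2 O:1
  CH(NO2) → C:1 H:1 N:1 O:2
  CH2C6H5 → C:7 H:7
Element totals:
  C: 13
  H: 19
  N: 1
  O: 3
Molecular formula: C13H19NO3.
DoU = (2C + 2 + N − H − X) / 2 = (2·13 + 2 + 1 − 19 − 0) / 2 = 5.

5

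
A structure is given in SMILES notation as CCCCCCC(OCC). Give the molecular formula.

Atom tally by fragment:
  CH3 → C:1 H:3
  CH2 → C:1 H:2
  CH2 → C:1 H:2
  CH2 → C:1 H:2
  CH2 → C:1 H:2
  CH2 → C:1 H:2
  CH2OC2H5 → C:3 H:7 O:1
Element totals:
  C: 9
  H: 20
  O: 1

C9H20O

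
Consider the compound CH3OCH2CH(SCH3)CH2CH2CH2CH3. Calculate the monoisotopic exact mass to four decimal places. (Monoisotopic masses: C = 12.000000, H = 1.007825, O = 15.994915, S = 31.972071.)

Element totals:
  C: 8
  H: 18
  O: 1
  S: 1
Molecular formula: C8H18OS.
  M = 8(12.0) + 18(1.007825) + 15.994915 + 31.972071
    = 96.000000 + 18.140850 + 15.994915 + 31.972071 = 162.107836

162.1078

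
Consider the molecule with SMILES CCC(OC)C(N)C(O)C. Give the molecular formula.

Atom tally by fragment:
  CH3 → C:1 H:3
  CH2 → C:1 H:2
  CH(OCH3) → C:2 H:4 O:1
  CH(NH2) → C:1 H:3 N:1
  CH(OH) → C:1 H:2 O:1
  CH3 → C:1 H:3
Element totals:
  C: 7
  H: 17
  N: 1
  O: 2

C7H17NO2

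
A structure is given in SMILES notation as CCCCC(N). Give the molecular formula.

C5H13N

Atom tally by fragment:
  CH3 → C:1 H:3
  CH2 → C:1 H:2
  CH2 → C:1 H:2
  CH2 → C:1 H:2
  CH2NH2 → C:1 H:4 N:1
Element totals:
  C: 5
  H: 13
  N: 1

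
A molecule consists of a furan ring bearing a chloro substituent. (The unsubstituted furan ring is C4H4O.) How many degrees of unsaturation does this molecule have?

3

Atom tally by fragment:
  furan ring core → C:4 H:4 O:1
  (− 1 ring H displaced by substituents)
  + Cl → Cl:1
Element totals:
  C: 4
  H: 3
  Cl: 1
  O: 1
Molecular formula: C4H3ClO.
DoU = (2C + 2 + N − H − X) / 2 = (2·4 + 2 + 0 − 3 − 1) / 2 = 3.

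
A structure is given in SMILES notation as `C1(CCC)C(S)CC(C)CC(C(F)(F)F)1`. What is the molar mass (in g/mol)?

Atom tally by fragment:
  cyclohexane ring core → C:6 H:12
  (− 4 ring H displaced by substituents)
  + CH2CH2CH3 → C:3 H:7
  + SH → S:1 H:1
  + CH3 → C:1 H:3
  + CF3 → C:1 F:3
Element totals:
  C: 11
  H: 19
  F: 3
  S: 1
Molecular formula: C11H19F3S.
  M = 11(12.011) + 19(1.008) + 3(18.998) + 32.06
    = 132.121 + 19.152 + 56.994 + 32.060 = 240.327

240.33 g/mol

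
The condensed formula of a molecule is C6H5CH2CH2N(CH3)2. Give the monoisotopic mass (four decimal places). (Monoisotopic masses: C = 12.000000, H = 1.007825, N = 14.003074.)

Atom tally by fragment:
  C6H5CH2 → C:7 H:7
  CH2N(CH3)2 → C:3 H:8 N:1
Element totals:
  C: 10
  H: 15
  N: 1
Molecular formula: C10H15N.
  M = 10(12.0) + 15(1.007825) + 14.003074
    = 120.000000 + 15.117375 + 14.003074 = 149.120449

149.1204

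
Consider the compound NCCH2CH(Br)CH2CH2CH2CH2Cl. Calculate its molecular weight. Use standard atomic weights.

224.53 g/mol

Element totals:
  C: 7
  H: 11
  Br: 1
  Cl: 1
  N: 1
Molecular formula: C7H11BrClN.
  M = 7(12.011) + 11(1.008) + 79.904 + 35.45 + 14.007
    = 84.077 + 11.088 + 79.904 + 35.450 + 14.007 = 224.526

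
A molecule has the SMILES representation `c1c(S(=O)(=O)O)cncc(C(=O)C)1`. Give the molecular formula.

C7H7NO4S

Atom tally by fragment:
  pyridine ring core → C:5 H:5 N:1
  (− 2 ring H displaced by substituents)
  + SO3H → S:1 O:3 H:1
  + COCH3 → C:2 H:3 O:1
Element totals:
  C: 7
  H: 7
  N: 1
  O: 4
  S: 1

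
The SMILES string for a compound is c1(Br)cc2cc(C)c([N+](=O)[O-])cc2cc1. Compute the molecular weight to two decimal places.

Atom tally by fragment:
  naphthalene ring system core → C:10 H:8
  (− 3 ring H displaced by substituents)
  + Br → Br:1
  + CH3 → C:1 H:3
  + NO2 → N:1 O:2
Element totals:
  C: 11
  H: 8
  Br: 1
  N: 1
  O: 2
Molecular formula: C11H8BrNO2.
  M = 11(12.011) + 8(1.008) + 79.904 + 14.007 + 2(15.999)
    = 132.121 + 8.064 + 79.904 + 14.007 + 31.998 = 266.094

266.09 g/mol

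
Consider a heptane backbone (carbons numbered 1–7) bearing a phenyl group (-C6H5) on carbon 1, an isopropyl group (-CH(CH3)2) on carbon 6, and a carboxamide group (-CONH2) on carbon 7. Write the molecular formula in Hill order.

C17H27NO

Atom tally by fragment:
  C6H5CH2 → C:7 H:7
  CH2 → C:1 H:2
  CH2 → C:1 H:2
  CH2 → C:1 H:2
  CH2 → C:1 H:2
  CH(CH(CH3)2) → C:4 H:8
  CH2CONH2 → C:2 H:4 O:1 N:1
Element totals:
  C: 17
  H: 27
  N: 1
  O: 1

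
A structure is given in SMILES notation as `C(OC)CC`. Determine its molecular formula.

Atom tally by fragment:
  CH3OCH2 → C:2 H:5 O:1
  CH2 → C:1 H:2
  CH3 → C:1 H:3
Element totals:
  C: 4
  H: 10
  O: 1

C4H10O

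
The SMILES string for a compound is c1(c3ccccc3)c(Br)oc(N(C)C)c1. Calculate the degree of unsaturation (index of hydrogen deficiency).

Atom tally by fragment:
  furan ring core → C:4 H:4 O:1
  (− 3 ring H displaced by substituents)
  + C6H5 → C:6 H:5
  + Br → Br:1
  + N(CH3)2 → N:1 C:2 H:6
Element totals:
  C: 12
  H: 12
  Br: 1
  N: 1
  O: 1
Molecular formula: C12H12BrNO.
DoU = (2C + 2 + N − H − X) / 2 = (2·12 + 2 + 1 − 12 − 1) / 2 = 7.

7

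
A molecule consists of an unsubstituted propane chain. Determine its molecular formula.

Atom tally by fragment:
  CH3 → C:1 H:3
  CH2 → C:1 H:2
  CH3 → C:1 H:3
Element totals:
  C: 3
  H: 8

C3H8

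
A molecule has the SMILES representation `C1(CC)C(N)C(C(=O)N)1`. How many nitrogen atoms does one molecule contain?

Atom tally by fragment:
  cyclopropane ring core → C:3 H:6
  (− 3 ring H displaced by substituents)
  + C2H5 → C:2 H:5
  + NH2 → N:1 H:2
  + CONH2 → C:1 H:2 O:1 N:1
Element totals:
  C: 6
  H: 12
  N: 2
  O: 1

2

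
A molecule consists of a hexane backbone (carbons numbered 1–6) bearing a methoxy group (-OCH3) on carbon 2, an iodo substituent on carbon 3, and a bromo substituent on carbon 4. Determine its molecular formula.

C7H14BrIO

Atom tally by fragment:
  CH3 → C:1 H:3
  CH(OCH3) → C:2 H:4 O:1
  CH(I) → C:1 H:1 I:1
  CH(Br) → C:1 H:1 Br:1
  CH2 → C:1 H:2
  CH3 → C:1 H:3
Element totals:
  C: 7
  H: 14
  Br: 1
  I: 1
  O: 1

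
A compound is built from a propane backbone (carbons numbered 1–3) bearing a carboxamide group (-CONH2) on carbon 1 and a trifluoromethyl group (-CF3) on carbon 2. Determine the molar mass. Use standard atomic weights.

Atom tally by fragment:
  H2NOCCH2 → C:2 H:4 O:1 N:1
  CH(CF3) → C:2 H:1 F:3
  CH3 → C:1 H:3
Element totals:
  C: 5
  H: 8
  F: 3
  N: 1
  O: 1
Molecular formula: C5H8F3NO.
  M = 5(12.011) + 8(1.008) + 3(18.998) + 14.007 + 15.999
    = 60.055 + 8.064 + 56.994 + 14.007 + 15.999 = 155.119

155.12 g/mol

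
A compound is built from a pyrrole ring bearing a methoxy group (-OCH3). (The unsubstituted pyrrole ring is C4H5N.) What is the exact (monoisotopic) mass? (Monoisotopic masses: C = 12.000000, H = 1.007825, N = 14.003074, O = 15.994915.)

97.0528

Atom tally by fragment:
  pyrrole ring core → C:4 H:5 N:1
  (− 1 ring H displaced by substituents)
  + OCH3 → C:1 H:3 O:1
Element totals:
  C: 5
  H: 7
  N: 1
  O: 1
Molecular formula: C5H7NO.
  M = 5(12.0) + 7(1.007825) + 14.003074 + 15.994915
    = 60.000000 + 7.054775 + 14.003074 + 15.994915 = 97.052764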